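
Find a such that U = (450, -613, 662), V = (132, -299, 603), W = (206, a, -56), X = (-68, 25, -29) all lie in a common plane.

Coplanarity ⇔ det[UV; UW; UX] = 0.
Expanding, this is linear in a: (189176)a + (43321304) = 0.
So a = -229.

-229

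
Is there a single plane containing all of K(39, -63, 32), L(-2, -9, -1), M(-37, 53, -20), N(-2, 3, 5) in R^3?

No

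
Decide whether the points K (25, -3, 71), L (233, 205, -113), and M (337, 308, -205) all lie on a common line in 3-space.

KL = (208, 208, -184), KM = (312, 311, -276).
KL × KM = (-184, 0, -208).
The cross product is nonzero, so the points do not lie on one line.

No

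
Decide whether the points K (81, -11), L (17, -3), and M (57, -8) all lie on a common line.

KL = (-64, 8), KM = (-24, 3).
Checking proportionality: KM = 3/8·KL, so the vectors are parallel and the points are collinear.

Yes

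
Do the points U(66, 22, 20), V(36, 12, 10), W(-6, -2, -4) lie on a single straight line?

Yes

UV = (-30, -10, -10), UW = (-72, -24, -24).
Each component of UW is 12/5 times the corresponding component of UV, so UW = 12/5·UV and the points are collinear.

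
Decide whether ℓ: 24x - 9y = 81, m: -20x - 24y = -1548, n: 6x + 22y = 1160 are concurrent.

Yes

The three lines meet at one point iff the augmented coefficient matrix [aᵢ bᵢ cᵢ] has rank < 3, i.e. its determinant vanishes.
Here the determinant is 0.
It vanishes, so the lines are concurrent at (21, 47).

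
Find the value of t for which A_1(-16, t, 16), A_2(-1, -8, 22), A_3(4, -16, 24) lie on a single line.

Collinearity requires A_1A_2 × A_1A_3 = 0; each component is linear in t.
The x-component gives (-2)t + (32) = 0, so t = 16.
The remaining components then also vanish.

16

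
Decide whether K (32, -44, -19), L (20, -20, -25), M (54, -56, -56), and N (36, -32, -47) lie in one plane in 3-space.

Yes

A normal to the plane through K, L, M is n = KL × KM = (-960, -576, -384).
The plane has equation n·P = 1920. For N: n·N = 1920.
Equal, so N lies in the plane and all four are coplanar.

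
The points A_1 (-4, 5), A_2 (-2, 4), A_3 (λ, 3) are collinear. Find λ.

0

The three points are collinear iff det[A_1A_2; A_1A_3] = 0.
This determinant is linear in λ: (1)λ + (0) = 0, so λ = 0.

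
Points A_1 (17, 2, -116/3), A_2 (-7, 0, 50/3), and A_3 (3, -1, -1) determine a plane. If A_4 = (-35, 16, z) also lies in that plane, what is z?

82/3

A normal to the plane is n = A_1A_2 × A_1A_3 = (272/3, 388/3, 44).
A_4 lies in the plane iff n · A_1A_4 = 0.
This gives (44)z + (-3608/3) = 0, so z = 82/3.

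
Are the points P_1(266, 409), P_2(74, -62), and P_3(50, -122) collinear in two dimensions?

P_1P_2 = (-192, -471), P_1P_3 = (-216, -531).
Twice the signed area of △P_1P_2P_3 is (-192)(-531) − (-471)(-216) = 216.
The area is nonzero, so the three points are not collinear.

No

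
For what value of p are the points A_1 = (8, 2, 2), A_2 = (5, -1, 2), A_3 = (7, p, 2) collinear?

Direction A_1A_2 = (-3, -3, 0). From the x-coordinate of A_3, the parameter along the line is τ = (7 − 8)/(-3) = 1/3.
Then p = 2 + 1/3·(-3) = 1.

1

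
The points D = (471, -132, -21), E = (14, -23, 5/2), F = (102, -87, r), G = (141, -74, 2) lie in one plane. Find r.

The points are coplanar iff DE · (DF × DG) = 0.
Expanding, this is linear in r: (-9464)r + (99372) = 0.
So r = 21/2.

21/2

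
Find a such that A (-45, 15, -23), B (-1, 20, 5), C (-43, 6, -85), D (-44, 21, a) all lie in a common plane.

18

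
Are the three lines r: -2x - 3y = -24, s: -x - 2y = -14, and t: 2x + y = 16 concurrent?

Intersecting r and s: solving the 2×2 system gives (x, y) = (6, 4).
Substitute into t: (2)(6) + (1)(4) = 16.
This equals 16, so (6, 4) lies on all three lines and they are concurrent.

Yes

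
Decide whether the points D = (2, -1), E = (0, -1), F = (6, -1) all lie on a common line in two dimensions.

Yes

DE = (-2, 0), DF = (4, 0).
Checking proportionality: DF = -2·DE, so the vectors are parallel and the points are collinear.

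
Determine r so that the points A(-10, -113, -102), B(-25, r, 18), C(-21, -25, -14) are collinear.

Collinearity requires AB × AC = 0; each component is linear in r.
The x-component gives (88)r + (-616) = 0, so r = 7.
The remaining components then also vanish.

7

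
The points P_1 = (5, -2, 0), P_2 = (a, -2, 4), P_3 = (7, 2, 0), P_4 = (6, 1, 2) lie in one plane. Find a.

4

Coplanarity ⇔ det[P_1P_2; P_1P_3; P_1P_4] = 0.
Expanding, this is linear in a: (8)a + (-32) = 0.
So a = 4.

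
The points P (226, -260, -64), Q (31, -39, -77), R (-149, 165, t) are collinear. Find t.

Direction PQ = (-195, 221, -13). From the x-coordinate of R, the parameter along the line is τ = (-149 − 226)/(-195) = 25/13.
Then t = (-64) + 25/13·(-13) = -89.

-89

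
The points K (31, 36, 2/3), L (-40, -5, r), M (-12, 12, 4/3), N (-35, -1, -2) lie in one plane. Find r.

-88/3

Coplanarity ⇔ det[KL; KM; KN] = 0.
Expanding, this is linear in r: (7)r + (616/3) = 0.
So r = -88/3.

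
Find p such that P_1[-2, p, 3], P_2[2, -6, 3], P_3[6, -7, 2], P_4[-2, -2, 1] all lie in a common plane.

The points are coplanar iff P_1P_2 · (P_1P_3 × P_1P_4) = 0.
Expanding, this is linear in p: (-12)p + (-48) = 0.
So p = -4.

-4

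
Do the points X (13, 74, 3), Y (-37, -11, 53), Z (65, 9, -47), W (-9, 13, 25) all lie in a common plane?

With X as base: XY = (-50, -85, 50), XZ = (52, -65, -50), XW = (-22, -61, 22).
XZ × XW = (-4480, -44, -4602).
XY · (XZ × XW) = -2360.
Since -2360 ≠ 0, the four points are not coplanar.

No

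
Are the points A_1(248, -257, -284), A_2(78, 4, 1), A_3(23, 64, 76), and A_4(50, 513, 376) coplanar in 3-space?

Yes

A normal to the plane through A_1, A_2, A_3 is n = A_1A_2 × A_1A_3 = (2475, -2925, 4155).
The plane has equation n·P = 185505. For A_4: n·A_4 = 185505.
Equal, so A_4 lies in the plane and all four are coplanar.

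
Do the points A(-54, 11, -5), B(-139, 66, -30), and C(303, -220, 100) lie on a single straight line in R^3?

AB = (-85, 55, -25), AC = (357, -231, 105).
AB × AC = (0, 0, 0).
The cross product vanishes, so the three points are collinear.

Yes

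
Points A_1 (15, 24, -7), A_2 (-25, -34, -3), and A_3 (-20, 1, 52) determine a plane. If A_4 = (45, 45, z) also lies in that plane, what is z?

-55

Coplanarity requires A_1A_2 · (A_1A_3 × A_1A_4) = 0.
A_1A_2 = (-40, -58, 4), A_1A_3 = (-35, -23, 59); the triple product is linear in z with coefficient -1110 and constant term -61050.
Setting it to zero: z = -55.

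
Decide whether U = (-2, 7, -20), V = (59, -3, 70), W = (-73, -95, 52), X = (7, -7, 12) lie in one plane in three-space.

With U as base: UV = (61, -10, 90), UW = (-71, -102, 72), UX = (9, -14, 32).
UW × UX = (-2256, 2920, 1912).
UV · (UW × UX) = 5264.
Since 5264 ≠ 0, the four points are not coplanar.

No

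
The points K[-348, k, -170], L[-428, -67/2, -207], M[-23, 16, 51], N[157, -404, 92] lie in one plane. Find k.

-215/2

The points are coplanar iff KL · (KM × KN) = 0.
Expanding, this is linear in k: (-29835)k + (-6414525/2) = 0.
So k = -215/2.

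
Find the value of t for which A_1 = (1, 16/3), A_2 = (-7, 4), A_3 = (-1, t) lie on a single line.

The three points are collinear iff det[A_1A_2; A_1A_3] = 0.
This determinant is linear in t: (-8)t + (40) = 0, so t = 5.

5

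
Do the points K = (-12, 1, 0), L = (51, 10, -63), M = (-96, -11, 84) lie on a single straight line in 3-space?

Yes

KL = (63, 9, -63), KM = (-84, -12, 84).
KL × KM = (0, 0, 0).
The cross product vanishes, so the three points are collinear.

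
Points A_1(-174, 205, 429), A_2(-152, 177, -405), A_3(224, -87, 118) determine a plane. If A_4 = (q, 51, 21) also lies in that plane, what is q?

Coplanarity requires A_1A_2 · (A_1A_3 × A_1A_4) = 0.
A_1A_2 = (22, -28, -834), A_1A_3 = (398, -292, -311); the triple product is linear in q with coefficient -234820 and constant term 7279420.
Setting it to zero: q = 31.

31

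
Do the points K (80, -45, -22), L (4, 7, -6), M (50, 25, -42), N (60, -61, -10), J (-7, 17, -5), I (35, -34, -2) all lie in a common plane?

The plane through K, L, M has normal n = KL × KM = (-2160, -2000, -3760) and equation n·P = -80.
Checking the remaining points: n·N = 30000, n·J = -80, n·I = -80.
Since n·N = 30000 ≠ -80, N is off the plane and the points are not all coplanar.

No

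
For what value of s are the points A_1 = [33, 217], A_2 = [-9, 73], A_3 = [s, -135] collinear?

The three points are collinear iff det[A_1A_2; A_1A_3] = 0.
This determinant is linear in s: (144)s + (10032) = 0, so s = -209/3.

-209/3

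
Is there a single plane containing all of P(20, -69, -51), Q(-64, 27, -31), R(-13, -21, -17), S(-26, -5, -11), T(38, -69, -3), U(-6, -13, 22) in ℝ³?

Yes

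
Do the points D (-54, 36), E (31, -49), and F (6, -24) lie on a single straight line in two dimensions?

Yes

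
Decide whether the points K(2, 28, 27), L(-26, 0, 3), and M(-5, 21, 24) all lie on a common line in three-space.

KL = (-28, -28, -24), KM = (-7, -7, -3).
KL × KM = (-84, 84, 0).
The cross product is nonzero, so the points do not lie on one line.

No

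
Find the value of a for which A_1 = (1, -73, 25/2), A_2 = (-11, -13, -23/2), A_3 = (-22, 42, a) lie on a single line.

Direction A_1A_2 = (-12, 60, -24). From the x-coordinate of A_3, the parameter along the line is τ = (-22 − 1)/(-12) = 23/12.
Then a = 25/2 + 23/12·(-24) = -67/2.

-67/2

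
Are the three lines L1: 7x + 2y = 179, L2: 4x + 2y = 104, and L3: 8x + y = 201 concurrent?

No

The three lines meet at one point iff the augmented coefficient matrix [aᵢ bᵢ cᵢ] has rank < 3, i.e. its determinant vanishes.
Here the determinant is -6.
Nonzero, so no common point exists.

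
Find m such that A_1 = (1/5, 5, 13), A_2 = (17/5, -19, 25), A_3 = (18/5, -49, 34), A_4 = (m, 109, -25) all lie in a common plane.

Coplanarity ⇔ det[A_1A_2; A_1A_3; A_1A_4] = 0.
Expanding, this is linear in m: (144)m + (3456/5) = 0.
So m = -24/5.

-24/5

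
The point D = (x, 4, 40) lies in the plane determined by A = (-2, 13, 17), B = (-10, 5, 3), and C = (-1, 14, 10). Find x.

-11

Coplanarity requires AB · (AC × AD) = 0.
AB = (-8, -8, -14), AC = (1, 1, -7); the triple product is linear in x with coefficient 70 and constant term 770.
Setting it to zero: x = -11.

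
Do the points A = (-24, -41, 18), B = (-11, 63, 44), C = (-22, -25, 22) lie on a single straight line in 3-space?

Yes

AB = (13, 104, 26), AC = (2, 16, 4).
AB × AC = (0, 0, 0).
The cross product vanishes, so the three points are collinear.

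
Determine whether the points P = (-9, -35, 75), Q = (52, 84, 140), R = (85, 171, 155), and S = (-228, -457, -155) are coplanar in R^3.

The four points are coplanar iff the 3×3 determinant with rows PQ, PR, PS is zero.
Rows: (61, 119, 65), (94, 206, 80), (-219, -422, -230).
Expanding along the first row: (61)(-13620) − (119)(-4100) + (65)(5446) = 11070.
Nonzero ⇒ not coplanar.

No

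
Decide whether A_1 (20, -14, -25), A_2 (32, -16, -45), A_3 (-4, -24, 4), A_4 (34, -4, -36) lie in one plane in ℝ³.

A normal to the plane through A_1, A_2, A_3 is n = A_1A_2 × A_1A_3 = (-258, 132, -168).
The plane has equation n·P = -2808. For A_4: n·A_4 = -3252.
-3252 ≠ -2808, so A_4 is off the plane.

No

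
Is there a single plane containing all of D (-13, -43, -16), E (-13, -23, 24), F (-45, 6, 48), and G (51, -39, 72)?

No

A normal to the plane through D, E, F is n = DE × DF = (-680, -1280, 640).
The plane has equation n·P = 53640. For G: n·G = 61320.
61320 ≠ 53640, so G is off the plane.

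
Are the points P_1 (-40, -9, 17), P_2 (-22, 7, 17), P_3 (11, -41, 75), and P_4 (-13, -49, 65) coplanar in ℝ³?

Yes

A normal to the plane through P_1, P_2, P_3 is n = P_1P_2 × P_1P_3 = (928, -1044, -1392).
The plane has equation n·P = -51388. For P_4: n·P_4 = -51388.
Equal, so P_4 lies in the plane and all four are coplanar.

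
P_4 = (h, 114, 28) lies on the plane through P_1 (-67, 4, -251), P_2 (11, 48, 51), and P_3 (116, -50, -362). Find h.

The plane through P_1, P_2, P_3 has equation 11424x + 63924y − 12264z = 2568552.
Substituting P_4: (11424)h + (6943944) = 2568552, so h = -383.

-383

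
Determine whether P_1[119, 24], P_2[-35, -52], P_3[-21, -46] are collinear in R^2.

No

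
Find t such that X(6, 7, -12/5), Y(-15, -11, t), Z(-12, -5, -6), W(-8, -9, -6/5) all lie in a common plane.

-21/5

Coplanarity ⇔ det[XY; XZ; XW] = 0.
Expanding, this is linear in t: (120)t + (504) = 0.
So t = -21/5.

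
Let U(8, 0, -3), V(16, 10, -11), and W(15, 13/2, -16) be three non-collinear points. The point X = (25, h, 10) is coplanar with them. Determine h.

Coplanarity requires UV · (UW × UX) = 0.
UV = (8, 10, -8), UW = (7, 13/2, -13); the triple product is linear in h with coefficient 48 and constant term -1560.
Setting it to zero: h = 65/2.

65/2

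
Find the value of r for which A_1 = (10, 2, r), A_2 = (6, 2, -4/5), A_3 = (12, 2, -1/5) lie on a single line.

-2/5

Direction A_2A_3 = (6, 0, 3/5). From the x-coordinate of A_1, the parameter along the line is τ = (10 − 6)/6 = 2/3.
Then r = (-4/5) + 2/3·(3/5) = -2/5.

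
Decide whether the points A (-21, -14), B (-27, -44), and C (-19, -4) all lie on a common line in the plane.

Yes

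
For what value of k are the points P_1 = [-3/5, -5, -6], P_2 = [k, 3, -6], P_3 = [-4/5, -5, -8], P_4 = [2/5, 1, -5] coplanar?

3/5

Normal to plane P_1P_3P_4: n = (12, -9/5, -6/5); plane equation n·P = 9.
Requiring n·P_2 = 9: (12)k + (9/5) = 9.
So k = 3/5.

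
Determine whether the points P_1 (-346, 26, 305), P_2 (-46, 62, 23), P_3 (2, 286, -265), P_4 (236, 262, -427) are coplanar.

A normal to the plane through P_1, P_2, P_3 is n = P_1P_2 × P_1P_3 = (52800, 72864, 65472).
The plane has equation n·P = 3594624. For P_4: n·P_4 = 3594624.
Equal, so P_4 lies in the plane and all four are coplanar.

Yes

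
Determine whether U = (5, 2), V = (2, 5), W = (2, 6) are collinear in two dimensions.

No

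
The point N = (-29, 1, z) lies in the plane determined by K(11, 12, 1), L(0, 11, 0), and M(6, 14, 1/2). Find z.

-5/2

The plane through K, L, M has equation (5/2)x − (1/2)y − 27z = -11/2.
Substituting N: (-27)z + (-73) = -11/2, so z = -5/2.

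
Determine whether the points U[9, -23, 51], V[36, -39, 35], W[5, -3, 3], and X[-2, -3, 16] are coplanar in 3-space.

No

The four points are coplanar iff the 3×3 determinant with rows UV, UW, UX is zero.
Rows: (27, -16, -16), (-4, 20, -48), (-11, 20, -35).
Expanding along the first row: (27)(260) − (-16)(-388) + (-16)(140) = -1428.
Nonzero ⇒ not coplanar.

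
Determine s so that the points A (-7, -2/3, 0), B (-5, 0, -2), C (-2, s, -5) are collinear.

1

Collinearity requires AB × AC = 0; each component is linear in s.
The x-component gives (2)s + (-2) = 0, so s = 1.
The remaining components then also vanish.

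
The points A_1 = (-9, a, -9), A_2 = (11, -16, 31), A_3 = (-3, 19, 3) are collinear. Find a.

34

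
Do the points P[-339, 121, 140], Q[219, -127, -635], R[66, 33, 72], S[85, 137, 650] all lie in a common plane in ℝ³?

With P as base: PQ = (558, -248, -775), PR = (405, -88, -68), PS = (424, 16, 510).
PR × PS = (-43792, -235382, 43792).
PQ · (PR × PS) = 0.
The scalar triple product vanishes, so the four points are coplanar.

Yes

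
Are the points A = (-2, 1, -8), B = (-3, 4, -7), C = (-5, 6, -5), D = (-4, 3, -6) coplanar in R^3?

A normal to the plane through A, B, C is n = AB × AC = (4, 0, 4).
The plane has equation n·P = -40. For D: n·D = -40.
Equal, so D lies in the plane and all four are coplanar.

Yes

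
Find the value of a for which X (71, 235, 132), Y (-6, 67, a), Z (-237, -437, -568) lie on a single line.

-43

Collinearity requires XY × XZ = 0; each component is linear in a.
The x-component gives (672)a + (28896) = 0, so a = -43.
The remaining components then also vanish.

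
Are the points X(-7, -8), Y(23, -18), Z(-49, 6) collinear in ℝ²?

Yes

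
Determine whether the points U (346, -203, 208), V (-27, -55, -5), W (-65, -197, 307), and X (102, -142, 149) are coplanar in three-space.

No

A normal to the plane through U, V, W is n = UV × UW = (15930, 124470, 58590).
The plane has equation n·P = -7568910. For X: n·X = -7319970.
-7319970 ≠ -7568910, so X is off the plane.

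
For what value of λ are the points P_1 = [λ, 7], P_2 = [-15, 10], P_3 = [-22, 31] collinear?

-14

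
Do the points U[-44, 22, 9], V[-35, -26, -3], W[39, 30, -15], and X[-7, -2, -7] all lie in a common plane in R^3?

Yes

A normal to the plane through U, V, W is n = UV × UW = (1248, -780, 4056).
The plane has equation n·P = -35568. For X: n·X = -35568.
Equal, so X lies in the plane and all four are coplanar.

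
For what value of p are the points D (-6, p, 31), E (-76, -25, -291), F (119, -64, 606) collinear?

-39

Direction EF = (195, -39, 897). From the x-coordinate of D, the parameter along the line is τ = (-6 − (-76))/195 = 14/39.
Then p = (-25) + 14/39·(-39) = -39.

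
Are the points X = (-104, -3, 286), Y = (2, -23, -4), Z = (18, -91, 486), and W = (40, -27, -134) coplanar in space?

Yes

With X as base: XY = (106, -20, -290), XZ = (122, -88, 200), XW = (144, -24, -420).
XZ × XW = (41760, 80040, 9744).
XY · (XZ × XW) = 0.
The scalar triple product vanishes, so the four points are coplanar.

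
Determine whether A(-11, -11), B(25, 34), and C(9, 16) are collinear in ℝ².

No

AB = (36, 45), AC = (20, 27).
det[AB; AC] = (36)(27) − (45)(20) = 72.
The determinant is nonzero, so they are not collinear.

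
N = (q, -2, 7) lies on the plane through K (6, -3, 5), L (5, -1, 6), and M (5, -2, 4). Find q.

Coplanarity requires KL · (KM × KN) = 0.
KL = (-1, 2, 1), KM = (-1, 1, -1); the triple product is linear in q with coefficient -3 and constant term 18.
Setting it to zero: q = 6.

6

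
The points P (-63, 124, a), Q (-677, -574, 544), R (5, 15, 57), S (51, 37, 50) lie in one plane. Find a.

-139

The points are coplanar iff PQ · (PR × PS) = 0.
Expanding, this is linear in a: (12090)a + (1680510) = 0.
So a = -139.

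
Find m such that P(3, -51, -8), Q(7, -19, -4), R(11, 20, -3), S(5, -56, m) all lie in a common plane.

The points are coplanar iff PQ · (PR × PS) = 0.
Expanding, this is linear in m: (28)m + (-84) = 0.
So m = 3.

3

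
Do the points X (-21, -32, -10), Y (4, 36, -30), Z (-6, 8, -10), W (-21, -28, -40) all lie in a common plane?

The four points are coplanar iff the 3×3 determinant with rows XY, XZ, XW is zero.
Rows: (25, 68, -20), (15, 40, 0), (0, 4, -30).
Expanding along the first row: (25)(-1200) − (68)(-450) + (-20)(60) = -600.
Nonzero ⇒ not coplanar.

No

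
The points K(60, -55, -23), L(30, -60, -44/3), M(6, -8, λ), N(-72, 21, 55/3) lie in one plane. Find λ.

-16/3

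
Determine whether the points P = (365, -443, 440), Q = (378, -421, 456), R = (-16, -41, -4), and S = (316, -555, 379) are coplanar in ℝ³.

Yes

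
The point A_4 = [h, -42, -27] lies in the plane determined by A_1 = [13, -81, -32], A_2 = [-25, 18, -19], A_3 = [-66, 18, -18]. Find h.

3

A normal to the plane is n = A_1A_2 × A_1A_3 = (99, -495, 4059).
A_4 lies in the plane iff n · A_1A_4 = 0.
This gives (99)h + (-297) = 0, so h = 3.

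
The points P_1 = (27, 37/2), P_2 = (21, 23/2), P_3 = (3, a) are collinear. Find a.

-19/2

Collinearity: (P_3 − P_1) must be parallel to (P_2 − P_1) = (-6, -7).
Cross-multiplying the components: (a − 37/2)·(-6) = (-24)·(-7).
Solving gives a = -19/2.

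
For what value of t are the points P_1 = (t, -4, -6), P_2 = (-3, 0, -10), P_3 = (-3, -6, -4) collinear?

-3

Collinearity requires P_1P_2 × P_1P_3 = 0; each component is linear in t.
The y-component gives (6)t + (18) = 0, so t = -3.
The remaining components then also vanish.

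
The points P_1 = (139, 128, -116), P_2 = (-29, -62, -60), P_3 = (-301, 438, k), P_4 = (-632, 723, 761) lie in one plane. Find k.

372

Coplanarity ⇔ det[P_1P_2; P_1P_3; P_1P_4] = 0.
Expanding, this is linear in k: (246450)k + (-91679400) = 0.
So k = 372.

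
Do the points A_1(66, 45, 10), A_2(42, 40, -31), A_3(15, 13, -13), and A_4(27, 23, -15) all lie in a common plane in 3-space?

Yes

A normal to the plane through A_1, A_2, A_3 is n = A_1A_2 × A_1A_3 = (-1197, 1539, 513).
The plane has equation n·P = -4617. For A_4: n·A_4 = -4617.
Equal, so A_4 lies in the plane and all four are coplanar.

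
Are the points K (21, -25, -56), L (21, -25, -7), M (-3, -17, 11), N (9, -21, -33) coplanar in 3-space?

A normal to the plane through K, L, M is n = KL × KM = (-392, -1176, 0).
The plane has equation n·P = 21168. For N: n·N = 21168.
Equal, so N lies in the plane and all four are coplanar.

Yes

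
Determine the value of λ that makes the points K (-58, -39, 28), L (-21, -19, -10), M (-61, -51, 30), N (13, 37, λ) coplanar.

Normal to plane KLM: n = (-416, 40, -384); plane equation n·P = 11816.
Requiring n·N = 11816: (-384)λ + (-3928) = 11816.
So λ = -41.

-41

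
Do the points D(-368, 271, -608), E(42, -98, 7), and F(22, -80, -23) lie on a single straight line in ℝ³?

Yes

DE = (410, -369, 615), DF = (390, -351, 585).
Each component of DF is 39/41 times the corresponding component of DE, so DF = 39/41·DE and the points are collinear.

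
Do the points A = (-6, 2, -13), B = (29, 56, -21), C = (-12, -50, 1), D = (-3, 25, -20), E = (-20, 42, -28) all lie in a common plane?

The plane through A, B, C has normal n = AB × AC = (340, -442, -1496) and equation n·P = 16524.
Checking the remaining points: n·D = 17850, n·E = 16524.
Since n·D = 17850 ≠ 16524, D is off the plane and the points are not all coplanar.

No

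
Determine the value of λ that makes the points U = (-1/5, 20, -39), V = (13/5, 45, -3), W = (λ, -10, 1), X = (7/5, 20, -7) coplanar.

3/5

The points are coplanar iff UV · (UW × UX) = 0.
Expanding, this is linear in λ: (-800)λ + (480) = 0.
So λ = 3/5.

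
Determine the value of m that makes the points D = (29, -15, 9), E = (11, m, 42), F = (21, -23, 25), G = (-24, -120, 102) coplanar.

-45

Coplanarity ⇔ det[DE; DF; DG] = 0.
Expanding, this is linear in m: (-104)m + (-4680) = 0.
So m = -45.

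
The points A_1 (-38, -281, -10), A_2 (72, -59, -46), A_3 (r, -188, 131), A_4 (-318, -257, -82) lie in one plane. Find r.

677

Coplanarity ⇔ det[A_1A_2; A_1A_3; A_1A_4] = 0.
Expanding, this is linear in r: (15120)r + (-10236240) = 0.
So r = 677.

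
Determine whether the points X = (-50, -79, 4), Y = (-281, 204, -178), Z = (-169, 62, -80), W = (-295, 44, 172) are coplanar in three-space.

A normal to the plane through X, Y, Z is n = XY × XZ = (1890, 2254, 1106).
The plane has equation n·P = -268142. For W: n·W = -268142.
Equal, so W lies in the plane and all four are coplanar.

Yes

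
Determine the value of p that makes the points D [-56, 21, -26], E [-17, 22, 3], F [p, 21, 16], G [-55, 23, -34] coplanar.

-7

Normal to plane DEG: n = (-66, 341, 77); plane equation n·P = 8855.
Requiring n·F = 8855: (-66)p + (8393) = 8855.
So p = -7.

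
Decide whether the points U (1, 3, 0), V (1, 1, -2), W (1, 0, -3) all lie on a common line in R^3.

Yes

UV = (0, -2, -2), UW = (0, -3, -3).
Each component of UW is 3/2 times the corresponding component of UV, so UW = 3/2·UV and the points are collinear.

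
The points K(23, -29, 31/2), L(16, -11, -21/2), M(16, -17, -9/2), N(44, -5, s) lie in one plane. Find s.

31/2

Normal to plane KLM: n = (-48, 42, 42); plane equation n·P = -1671.
Requiring n·N = -1671: (42)s + (-2322) = -1671.
So s = 31/2.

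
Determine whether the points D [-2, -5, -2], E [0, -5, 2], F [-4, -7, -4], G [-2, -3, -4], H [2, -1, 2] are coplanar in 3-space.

The plane through D, E, F has normal n = DE × DF = (8, -4, -4) and equation n·P = 12.
Checking the remaining points: n·G = 12, n·H = 12.
All equal 12, so all 5 points lie in one plane.

Yes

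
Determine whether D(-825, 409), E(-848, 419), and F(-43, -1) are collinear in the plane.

No

DE = (-23, 10), DF = (782, -410).
det[DE; DF] = (-23)(-410) − (10)(782) = 1610.
The determinant is nonzero, so they are not collinear.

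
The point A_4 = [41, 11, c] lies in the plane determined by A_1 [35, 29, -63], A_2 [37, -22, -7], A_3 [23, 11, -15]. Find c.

-55

The plane through A_1, A_2, A_3 has equation −1440x − 768y − 648z = -31848.
Substituting A_4: (-648)c + (-67488) = -31848, so c = -55.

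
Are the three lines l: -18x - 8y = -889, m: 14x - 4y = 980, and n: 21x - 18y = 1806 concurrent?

No

The three lines meet at one point iff the augmented coefficient matrix [aᵢ bᵢ cᵢ] has rank < 3, i.e. its determinant vanishes.
Here the determinant is -504.
Nonzero, so no common point exists.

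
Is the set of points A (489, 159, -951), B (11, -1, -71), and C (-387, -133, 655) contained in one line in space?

AB = (-478, -160, 880), AC = (-876, -292, 1606).
Comparing components 3 and 1: (880)(-876) − (-478)(1606) = -3212 ≠ 0, so AB and AC are not parallel and the points are not collinear.

No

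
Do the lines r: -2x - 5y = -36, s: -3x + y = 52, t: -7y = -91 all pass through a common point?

No

Intersecting r and s: solving the 2×2 system gives (x, y) = (-224/17, 212/17).
Substitute into t: (0)(-224/17) + (-7)(212/17) = -1484/17.
But t requires -91 ≠ -1484/17, so the three lines have no common point.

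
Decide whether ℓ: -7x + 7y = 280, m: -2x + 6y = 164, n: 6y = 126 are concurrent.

Lines aᵢx + bᵢy = cᵢ with pairwise distinct directions are concurrent exactly when det[aᵢ bᵢ cᵢ] = 0.
Here the determinant is 0.
It vanishes, so the lines are concurrent at (-19, 21).

Yes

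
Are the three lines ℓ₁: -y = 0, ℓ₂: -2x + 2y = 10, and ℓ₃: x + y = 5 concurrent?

Lines aᵢx + bᵢy = cᵢ with pairwise distinct directions are concurrent exactly when det[aᵢ bᵢ cᵢ] = 0.
Here the determinant is -20.
Nonzero, so no common point exists.

No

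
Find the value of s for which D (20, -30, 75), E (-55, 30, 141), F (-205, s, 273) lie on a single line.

Collinearity requires DE × DF = 0; each component is linear in s.
The x-component gives (-66)s + (9900) = 0, so s = 150.
The remaining components then also vanish.

150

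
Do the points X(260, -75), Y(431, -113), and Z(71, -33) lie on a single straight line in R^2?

Yes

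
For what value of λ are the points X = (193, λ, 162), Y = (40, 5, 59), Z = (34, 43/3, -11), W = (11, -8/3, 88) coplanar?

26/3

The points are coplanar iff XY · (XZ × XW) = 0.
Expanding, this is linear in λ: (-2204)λ + (57304/3) = 0.
So λ = 26/3.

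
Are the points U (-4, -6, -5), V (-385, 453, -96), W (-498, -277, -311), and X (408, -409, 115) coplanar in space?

The four points are coplanar iff the 3×3 determinant with rows UV, UW, UX is zero.
Rows: (-381, 459, -91), (-494, -271, -306), (412, -403, 120).
Expanding along the first row: (-381)(-155838) − (459)(66792) + (-91)(310734) = 439956.
Nonzero ⇒ not coplanar.

No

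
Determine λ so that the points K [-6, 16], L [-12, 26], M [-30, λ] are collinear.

56

The three points are collinear iff det[KL; KM] = 0.
This determinant is linear in λ: (-6)λ + (336) = 0, so λ = 56.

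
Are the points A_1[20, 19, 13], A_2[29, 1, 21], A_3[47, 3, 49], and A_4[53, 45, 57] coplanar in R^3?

A normal to the plane through A_1, A_2, A_3 is n = A_1A_2 × A_1A_3 = (-520, -108, 342).
The plane has equation n·P = -8006. For A_4: n·A_4 = -12926.
-12926 ≠ -8006, so A_4 is off the plane.

No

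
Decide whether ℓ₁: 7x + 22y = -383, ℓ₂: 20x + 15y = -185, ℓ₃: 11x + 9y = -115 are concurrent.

The three lines meet at one point iff the augmented coefficient matrix [aᵢ bᵢ cᵢ] has rank < 3, i.e. its determinant vanishes.
Here the determinant is -335.
Nonzero, so no common point exists.

No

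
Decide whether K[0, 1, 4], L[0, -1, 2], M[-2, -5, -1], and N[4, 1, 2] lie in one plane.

The four points are coplanar iff the 3×3 determinant with rows KL, KM, KN is zero.
Rows: (0, -2, -2), (-2, -6, -5), (4, 0, -2).
Expanding along the first row: (0)(12) − (-2)(24) + (-2)(24) = 0.
Zero determinant ⇒ coplanar.

Yes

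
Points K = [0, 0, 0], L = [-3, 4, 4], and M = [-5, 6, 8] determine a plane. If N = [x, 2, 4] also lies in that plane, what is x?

The plane through K, L, M has equation 8x + 4y + 2z = 0.
Substituting N: (8)x + (16) = 0, so x = -2.

-2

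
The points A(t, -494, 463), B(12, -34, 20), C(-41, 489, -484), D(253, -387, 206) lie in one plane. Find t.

59

The points are coplanar iff AB · (AC × AD) = 0.
Expanding, this is linear in t: (80634)t + (-4757406) = 0.
So t = 59.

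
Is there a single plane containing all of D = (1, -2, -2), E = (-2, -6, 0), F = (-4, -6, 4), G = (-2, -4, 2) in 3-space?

Yes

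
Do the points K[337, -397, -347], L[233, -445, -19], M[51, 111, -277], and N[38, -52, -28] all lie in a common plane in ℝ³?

The four points are coplanar iff the 3×3 determinant with rows KL, KM, KN is zero.
Rows: (-104, -48, 328), (-286, 508, 70), (-299, 345, 319).
Expanding along the first row: (-104)(137902) − (-48)(-70304) + (328)(53222) = -259584.
Nonzero ⇒ not coplanar.

No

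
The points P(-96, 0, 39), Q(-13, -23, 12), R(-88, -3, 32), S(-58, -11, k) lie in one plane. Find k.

24

Normal to plane PQR: n = (80, 365, -65); plane equation n·X = -10215.
Requiring n·S = -10215: (-65)k + (-8655) = -10215.
So k = 24.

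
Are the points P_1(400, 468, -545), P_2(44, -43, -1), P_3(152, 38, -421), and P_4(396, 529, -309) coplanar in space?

Yes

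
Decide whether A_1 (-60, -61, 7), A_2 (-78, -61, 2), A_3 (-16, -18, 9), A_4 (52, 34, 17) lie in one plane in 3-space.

The four points are coplanar iff the 3×3 determinant with rows A_1A_2, A_1A_3, A_1A_4 is zero.
Rows: (-18, 0, -5), (44, 43, 2), (112, 95, 10).
Expanding along the first row: (-18)(240) − (0)(216) + (-5)(-636) = -1140.
Nonzero ⇒ not coplanar.

No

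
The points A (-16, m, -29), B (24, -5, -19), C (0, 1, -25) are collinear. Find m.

Collinearity requires AB × AC = 0; each component is linear in m.
The x-component gives (6)m + (-30) = 0, so m = 5.
The remaining components then also vanish.

5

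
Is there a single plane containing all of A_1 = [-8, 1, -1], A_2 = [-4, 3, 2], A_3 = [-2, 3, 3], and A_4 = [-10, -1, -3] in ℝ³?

Yes

With A_1 as base: A_1A_2 = (4, 2, 3), A_1A_3 = (6, 2, 4), A_1A_4 = (-2, -2, -2).
A_1A_3 × A_1A_4 = (4, 4, -8).
A_1A_2 · (A_1A_3 × A_1A_4) = 0.
The scalar triple product vanishes, so the four points are coplanar.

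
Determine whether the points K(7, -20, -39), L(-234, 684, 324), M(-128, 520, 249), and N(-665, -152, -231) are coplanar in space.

No

The four points are coplanar iff the 3×3 determinant with rows KL, KM, KN is zero.
Rows: (-241, 704, 363), (-135, 540, 288), (-672, -132, -192).
Expanding along the first row: (-241)(-65664) − (704)(219456) + (363)(380700) = -477900.
Nonzero ⇒ not coplanar.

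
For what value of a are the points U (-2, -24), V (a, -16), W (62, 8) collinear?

Collinearity: (V − U) must be parallel to (W − U) = (64, 32).
Cross-multiplying the components: (a − (-2))·(32) = (8)·(64).
Solving gives a = 14.

14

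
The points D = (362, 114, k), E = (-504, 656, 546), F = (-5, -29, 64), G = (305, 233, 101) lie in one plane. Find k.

The points are coplanar iff DE · (DF × DG) = 0.
Expanding, this is linear in k: (-343088)k + (8920288) = 0.
So k = 26.

26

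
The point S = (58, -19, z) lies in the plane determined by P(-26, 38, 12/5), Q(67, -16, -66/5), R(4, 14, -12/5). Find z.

A normal to the plane is n = PQ × PR = (-576/5, -108/5, -612).
S lies in the plane iff n · PS = 0.
This gives (-612)z + (-34884/5) = 0, so z = -57/5.

-57/5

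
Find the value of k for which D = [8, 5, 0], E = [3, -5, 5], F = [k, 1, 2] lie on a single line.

6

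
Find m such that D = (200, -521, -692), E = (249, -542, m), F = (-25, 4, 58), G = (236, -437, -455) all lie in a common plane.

Normal to plane DFG: n = (61425, 80325, -37800); plane equation n·P = -3406725.
Requiring n·E = -3406725: (-37800)m + (-28241325) = -3406725.
So m = -657.

-657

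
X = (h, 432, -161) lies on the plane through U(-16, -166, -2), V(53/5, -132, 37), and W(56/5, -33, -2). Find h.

A normal to the plane is n = UV × UW = (-5187, 5304/5, 2613).
X lies in the plane iff n · UX = 0.
This gives (-5187)h + (679497/5) = 0, so h = 131/5.

131/5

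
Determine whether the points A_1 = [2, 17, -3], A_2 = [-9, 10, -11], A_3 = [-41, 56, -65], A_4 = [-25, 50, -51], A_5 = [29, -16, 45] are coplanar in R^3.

No

The plane through A_1, A_2, A_3 has normal n = A_1A_2 × A_1A_3 = (746, -338, -730) and equation n·P = -2064.
Checking the remaining points: n·A_4 = 1680, n·A_5 = -5808.
Since n·A_4 = 1680 ≠ -2064, A_4 is off the plane and the points are not all coplanar.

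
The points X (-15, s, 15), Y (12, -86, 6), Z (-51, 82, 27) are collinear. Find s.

Direction YZ = (-63, 168, 21). From the x-coordinate of X, the parameter along the line is τ = (-15 − 12)/(-63) = 3/7.
Then s = (-86) + 3/7·(168) = -14.

-14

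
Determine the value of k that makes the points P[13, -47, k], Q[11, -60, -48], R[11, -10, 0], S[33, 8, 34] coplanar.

-34

The points are coplanar iff PQ · (PR × PS) = 0.
Expanding, this is linear in k: (1100)k + (37400) = 0.
So k = -34.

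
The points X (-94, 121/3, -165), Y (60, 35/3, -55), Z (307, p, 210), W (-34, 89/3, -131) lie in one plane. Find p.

-118/3

Coplanarity ⇔ det[XY; XZ; XW] = 0.
Expanding, this is linear in p: (-1364)p + (-160952/3) = 0.
So p = -118/3.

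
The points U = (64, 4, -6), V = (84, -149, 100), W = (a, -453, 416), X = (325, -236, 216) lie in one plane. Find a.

558

Normal to plane UVX: n = (-8526, 23226, 35133); plane equation n·P = -663558.
Requiring n·W = -663558: (-8526)a + (4093950) = -663558.
So a = 558.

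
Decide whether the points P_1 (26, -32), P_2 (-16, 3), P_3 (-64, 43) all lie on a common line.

P_1P_2 = (-42, 35), P_1P_3 = (-90, 75).
Checking proportionality: P_1P_3 = 15/7·P_1P_2, so the vectors are parallel and the points are collinear.

Yes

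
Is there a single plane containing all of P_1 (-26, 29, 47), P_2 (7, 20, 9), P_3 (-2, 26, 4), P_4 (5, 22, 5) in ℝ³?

Yes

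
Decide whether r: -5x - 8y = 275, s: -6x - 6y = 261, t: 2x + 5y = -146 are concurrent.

No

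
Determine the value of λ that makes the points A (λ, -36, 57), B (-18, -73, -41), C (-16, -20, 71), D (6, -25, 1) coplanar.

-24

The points are coplanar iff AB · (AC × AD) = 0.
Expanding, this is linear in λ: (3150)λ + (75600) = 0.
So λ = -24.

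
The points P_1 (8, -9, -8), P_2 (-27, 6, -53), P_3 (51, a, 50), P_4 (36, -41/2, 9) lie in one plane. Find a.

The points are coplanar iff P_1P_2 · (P_1P_3 × P_1P_4) = 0.
Expanding, this is linear in a: (665)a + (36575/2) = 0.
So a = -55/2.

-55/2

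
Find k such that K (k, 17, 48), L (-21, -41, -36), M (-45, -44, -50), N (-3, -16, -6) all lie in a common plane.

51

Coplanarity ⇔ det[KL; KM; KN] = 0.
Expanding, this is linear in k: (-260)k + (13260) = 0.
So k = 51.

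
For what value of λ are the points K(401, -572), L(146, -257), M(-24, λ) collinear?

The three points are collinear iff det[KL; KM] = 0.
This determinant is linear in λ: (-255)λ + (-11985) = 0, so λ = -47.

-47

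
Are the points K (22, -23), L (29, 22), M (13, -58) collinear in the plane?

KL = (7, 45), KM = (-9, -35).
det[KL; KM] = (7)(-35) − (45)(-9) = 160.
The determinant is nonzero, so they are not collinear.

No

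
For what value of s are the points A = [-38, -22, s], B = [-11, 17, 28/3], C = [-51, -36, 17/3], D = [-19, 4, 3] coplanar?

The points are coplanar iff AB · (AC × AD) = 0.
Expanding, this is linear in s: (-96)s + (-64) = 0.
So s = -2/3.

-2/3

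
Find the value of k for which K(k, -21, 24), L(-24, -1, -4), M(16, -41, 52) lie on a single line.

-4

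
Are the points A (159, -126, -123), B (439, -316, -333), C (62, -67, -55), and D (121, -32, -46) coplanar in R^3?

No

A normal to the plane through A, B, C is n = AB × AC = (-530, 1330, -1910).
The plane has equation n·P = -16920. For D: n·D = -18830.
-18830 ≠ -16920, so D is off the plane.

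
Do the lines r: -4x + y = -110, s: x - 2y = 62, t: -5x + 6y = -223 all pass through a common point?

The three lines meet at one point iff the augmented coefficient matrix [aᵢ bᵢ cᵢ] has rank < 3, i.e. its determinant vanishes.
Here the determinant is 57.
Nonzero, so no common point exists.

No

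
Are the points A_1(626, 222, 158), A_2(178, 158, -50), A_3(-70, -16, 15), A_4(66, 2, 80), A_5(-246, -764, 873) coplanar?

The plane through A_1, A_2, A_3 has normal n = A_1A_2 × A_1A_3 = (-40352, 80704, 62080) and equation n·P = 2464576.
Checking the remaining points: n·A_4 = 2464576, n·A_5 = 2464576.
All equal 2464576, so all 5 points lie in one plane.

Yes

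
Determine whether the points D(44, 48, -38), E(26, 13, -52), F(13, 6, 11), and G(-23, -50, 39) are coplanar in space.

Yes

The four points are coplanar iff the 3×3 determinant with rows DE, DF, DG is zero.
Rows: (-18, -35, -14), (-31, -42, 49), (-67, -98, 77).
Expanding along the first row: (-18)(1568) − (-35)(896) + (-14)(224) = 0.
Zero determinant ⇒ coplanar.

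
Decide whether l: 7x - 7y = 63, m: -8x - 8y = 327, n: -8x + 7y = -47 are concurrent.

Intersecting l and m: solving the 2×2 system gives (x, y) = (-255/16, -399/16).
Substitute into n: (-8)(-255/16) + (7)(-399/16) = -753/16.
But n requires -47 ≠ -753/16, so the three lines have no common point.

No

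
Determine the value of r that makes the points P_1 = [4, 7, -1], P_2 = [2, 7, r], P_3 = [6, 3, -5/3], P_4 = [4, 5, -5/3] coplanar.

The points are coplanar iff P_1P_2 · (P_1P_3 × P_1P_4) = 0.
Expanding, this is linear in r: (-4)r + (-20/3) = 0.
So r = -5/3.

-5/3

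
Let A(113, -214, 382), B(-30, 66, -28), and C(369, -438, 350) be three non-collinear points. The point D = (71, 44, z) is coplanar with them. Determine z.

-224

A normal to the plane is n = AB × AC = (-100800, -109536, -39648).
D lies in the plane iff n · AD = 0.
This gives (-39648)z + (-8881152) = 0, so z = -224.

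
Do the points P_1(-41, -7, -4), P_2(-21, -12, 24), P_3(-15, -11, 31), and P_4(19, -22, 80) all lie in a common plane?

A normal to the plane through P_1, P_2, P_3 is n = P_1P_2 × P_1P_3 = (-63, 28, 50).
The plane has equation n·P = 2187. For P_4: n·P_4 = 2187.
Equal, so P_4 lies in the plane and all four are coplanar.

Yes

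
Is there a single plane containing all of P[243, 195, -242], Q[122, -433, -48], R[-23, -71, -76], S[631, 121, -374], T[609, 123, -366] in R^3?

No

The plane through P, Q, R has normal n = PQ × PR = (-52644, -31518, -134862) and equation n·X = 13698102.
Checking the remaining points: n·S = 13406346, n·T = 13422582.
Since n·S = 13406346 ≠ 13698102, S is off the plane and the points are not all coplanar.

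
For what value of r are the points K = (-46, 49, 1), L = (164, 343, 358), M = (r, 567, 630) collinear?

Collinearity requires KL × KM = 0; each component is linear in r.
The y-component gives (357)r + (-115668) = 0, so r = 324.
The remaining components then also vanish.

324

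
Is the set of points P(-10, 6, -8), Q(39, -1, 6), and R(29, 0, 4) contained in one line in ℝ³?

No

PQ = (49, -7, 14), PR = (39, -6, 12).
Comparing components 3 and 1: (14)(39) − (49)(12) = -42 ≠ 0, so PQ and PR are not parallel and the points are not collinear.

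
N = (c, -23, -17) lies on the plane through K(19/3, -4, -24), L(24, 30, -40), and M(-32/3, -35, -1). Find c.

-10/3

Coplanarity requires KL · (KM × KN) = 0.
KL = (53/3, 34, -16), KM = (-17, -31, 23); the triple product is linear in c with coefficient 286 and constant term 2860/3.
Setting it to zero: c = -10/3.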